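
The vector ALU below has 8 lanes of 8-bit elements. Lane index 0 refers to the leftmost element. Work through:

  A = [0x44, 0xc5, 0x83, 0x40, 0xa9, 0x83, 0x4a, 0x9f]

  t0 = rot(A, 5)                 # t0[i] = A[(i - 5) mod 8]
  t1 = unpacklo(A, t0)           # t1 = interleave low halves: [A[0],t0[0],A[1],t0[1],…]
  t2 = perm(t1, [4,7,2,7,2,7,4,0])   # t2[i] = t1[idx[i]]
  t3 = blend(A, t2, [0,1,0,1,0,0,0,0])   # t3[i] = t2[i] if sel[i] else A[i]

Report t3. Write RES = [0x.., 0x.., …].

→ t0 |40|a9|83|4a|9f|44|c5|83|
→ t1 |44|40|c5|a9|83|83|40|4a|
→ t2 |83|4a|c5|4a|c5|4a|83|44|
→ t3 |44|4a|83|4a|a9|83|4a|9f|

RES = [0x44, 0x4a, 0x83, 0x4a, 0xa9, 0x83, 0x4a, 0x9f]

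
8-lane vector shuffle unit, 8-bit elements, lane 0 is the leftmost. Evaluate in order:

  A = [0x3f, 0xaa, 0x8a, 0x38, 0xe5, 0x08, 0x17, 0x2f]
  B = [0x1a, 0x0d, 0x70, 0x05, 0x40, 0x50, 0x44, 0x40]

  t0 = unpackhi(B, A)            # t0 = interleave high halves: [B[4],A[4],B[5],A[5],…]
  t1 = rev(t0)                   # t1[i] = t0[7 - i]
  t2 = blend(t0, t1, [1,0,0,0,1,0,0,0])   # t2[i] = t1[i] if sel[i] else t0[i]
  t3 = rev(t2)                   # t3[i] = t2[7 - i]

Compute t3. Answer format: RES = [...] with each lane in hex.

RES = [0x2f, 0x40, 0x17, 0x08, 0x08, 0x50, 0xe5, 0x2f]

  t0: 40 e5 50 08 44 17 40 2f
  t1: 2f 40 17 44 08 50 e5 40
  t2: 2f e5 50 08 08 17 40 2f
  t3: 2f 40 17 08 08 50 e5 2f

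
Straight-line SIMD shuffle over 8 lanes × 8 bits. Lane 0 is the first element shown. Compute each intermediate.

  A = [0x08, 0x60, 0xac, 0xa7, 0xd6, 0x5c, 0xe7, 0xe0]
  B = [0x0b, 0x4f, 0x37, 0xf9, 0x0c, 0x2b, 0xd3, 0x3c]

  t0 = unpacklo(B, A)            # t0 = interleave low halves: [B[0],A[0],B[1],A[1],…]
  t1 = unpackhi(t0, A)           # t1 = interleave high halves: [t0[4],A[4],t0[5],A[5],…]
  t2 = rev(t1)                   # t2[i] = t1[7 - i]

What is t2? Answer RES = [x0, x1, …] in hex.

RES = [ 0xe0  0xa7  0xe7  0xf9  0x5c  0xac  0xd6  0x37 ]

→ t0 |0b|08|4f|60|37|ac|f9|a7|
→ t1 |37|d6|ac|5c|f9|e7|a7|e0|
→ t2 |e0|a7|e7|f9|5c|ac|d6|37|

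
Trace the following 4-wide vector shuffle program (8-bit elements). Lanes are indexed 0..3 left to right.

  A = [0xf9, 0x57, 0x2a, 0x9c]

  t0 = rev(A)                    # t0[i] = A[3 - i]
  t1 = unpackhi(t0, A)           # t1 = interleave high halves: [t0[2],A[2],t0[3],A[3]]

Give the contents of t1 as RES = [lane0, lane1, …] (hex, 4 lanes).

RES = [ 0x57  0x2a  0xf9  0x9c ]

→ t0 |9c|2a|57|f9|
→ t1 |57|2a|f9|9c|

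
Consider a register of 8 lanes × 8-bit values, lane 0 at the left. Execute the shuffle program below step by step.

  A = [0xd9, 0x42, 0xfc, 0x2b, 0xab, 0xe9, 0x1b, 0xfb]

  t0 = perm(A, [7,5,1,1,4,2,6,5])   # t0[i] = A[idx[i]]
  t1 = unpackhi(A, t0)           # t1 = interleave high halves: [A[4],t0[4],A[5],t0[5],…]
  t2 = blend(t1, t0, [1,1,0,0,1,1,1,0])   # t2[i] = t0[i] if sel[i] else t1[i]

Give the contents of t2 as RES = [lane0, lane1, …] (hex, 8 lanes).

RES = [0xfb, 0xe9, 0xe9, 0xfc, 0xab, 0xfc, 0x1b, 0xe9]

t0 = [0xfb, 0xe9, 0x42, 0x42, 0xab, 0xfc, 0x1b, 0xe9]
t1 = [0xab, 0xab, 0xe9, 0xfc, 0x1b, 0x1b, 0xfb, 0xe9]
t2 = [0xfb, 0xe9, 0xe9, 0xfc, 0xab, 0xfc, 0x1b, 0xe9]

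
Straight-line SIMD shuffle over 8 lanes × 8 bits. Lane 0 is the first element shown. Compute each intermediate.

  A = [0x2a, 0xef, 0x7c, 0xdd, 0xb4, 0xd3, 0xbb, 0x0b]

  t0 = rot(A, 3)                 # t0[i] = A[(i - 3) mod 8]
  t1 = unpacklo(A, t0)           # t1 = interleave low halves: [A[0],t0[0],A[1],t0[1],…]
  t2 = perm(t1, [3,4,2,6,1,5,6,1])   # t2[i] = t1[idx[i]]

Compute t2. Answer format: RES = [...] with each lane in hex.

→ t0 |d3|bb|0b|2a|ef|7c|dd|b4|
→ t1 |2a|d3|ef|bb|7c|0b|dd|2a|
→ t2 |bb|7c|ef|dd|d3|0b|dd|d3|

RES = [0xbb, 0x7c, 0xef, 0xdd, 0xd3, 0x0b, 0xdd, 0xd3]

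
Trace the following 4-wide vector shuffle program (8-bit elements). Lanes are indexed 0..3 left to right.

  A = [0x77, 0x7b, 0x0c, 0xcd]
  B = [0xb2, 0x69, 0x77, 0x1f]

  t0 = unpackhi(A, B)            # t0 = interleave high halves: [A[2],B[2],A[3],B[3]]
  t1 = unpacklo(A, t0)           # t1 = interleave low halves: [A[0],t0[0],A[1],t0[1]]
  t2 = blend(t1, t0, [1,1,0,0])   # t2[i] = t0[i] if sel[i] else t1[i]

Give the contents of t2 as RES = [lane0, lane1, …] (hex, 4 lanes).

RES = [ 0x0c  0x77  0x7b  0x77 ]

→ t0 |0c|77|cd|1f|
→ t1 |77|0c|7b|77|
→ t2 |0c|77|7b|77|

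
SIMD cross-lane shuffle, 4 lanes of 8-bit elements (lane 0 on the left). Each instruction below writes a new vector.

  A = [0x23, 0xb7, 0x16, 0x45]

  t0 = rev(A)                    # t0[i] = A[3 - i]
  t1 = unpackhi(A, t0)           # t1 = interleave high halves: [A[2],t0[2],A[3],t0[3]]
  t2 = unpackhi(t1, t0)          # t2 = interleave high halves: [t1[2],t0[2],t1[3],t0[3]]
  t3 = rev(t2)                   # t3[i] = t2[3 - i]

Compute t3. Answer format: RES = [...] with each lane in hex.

RES = [ 0x23  0x23  0xb7  0x45 ]

t0 = [0x45, 0x16, 0xb7, 0x23]
t1 = [0x16, 0xb7, 0x45, 0x23]
t2 = [0x45, 0xb7, 0x23, 0x23]
t3 = [0x23, 0x23, 0xb7, 0x45]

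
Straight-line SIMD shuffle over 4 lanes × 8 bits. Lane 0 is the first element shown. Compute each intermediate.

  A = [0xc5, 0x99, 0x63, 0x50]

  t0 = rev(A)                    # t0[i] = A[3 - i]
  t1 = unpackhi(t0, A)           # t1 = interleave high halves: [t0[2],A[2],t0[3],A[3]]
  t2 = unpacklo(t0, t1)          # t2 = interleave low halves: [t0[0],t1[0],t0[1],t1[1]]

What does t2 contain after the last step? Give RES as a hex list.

→ t0 |50|63|99|c5|
→ t1 |99|63|c5|50|
→ t2 |50|99|63|63|

RES = [ 0x50  0x99  0x63  0x63 ]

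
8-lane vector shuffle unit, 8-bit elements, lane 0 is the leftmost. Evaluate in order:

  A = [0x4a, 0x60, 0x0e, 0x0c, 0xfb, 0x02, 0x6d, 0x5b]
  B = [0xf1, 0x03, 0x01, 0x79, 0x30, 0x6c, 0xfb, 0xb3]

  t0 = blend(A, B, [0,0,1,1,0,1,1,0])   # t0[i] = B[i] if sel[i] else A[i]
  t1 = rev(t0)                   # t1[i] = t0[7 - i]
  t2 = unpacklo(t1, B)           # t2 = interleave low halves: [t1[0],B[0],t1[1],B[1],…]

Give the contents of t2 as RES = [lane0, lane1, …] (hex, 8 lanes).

→ t0 |4a|60|01|79|fb|6c|fb|5b|
→ t1 |5b|fb|6c|fb|79|01|60|4a|
→ t2 |5b|f1|fb|03|6c|01|fb|79|

RES = [ 0x5b  0xf1  0xfb  0x03  0x6c  0x01  0xfb  0x79 ]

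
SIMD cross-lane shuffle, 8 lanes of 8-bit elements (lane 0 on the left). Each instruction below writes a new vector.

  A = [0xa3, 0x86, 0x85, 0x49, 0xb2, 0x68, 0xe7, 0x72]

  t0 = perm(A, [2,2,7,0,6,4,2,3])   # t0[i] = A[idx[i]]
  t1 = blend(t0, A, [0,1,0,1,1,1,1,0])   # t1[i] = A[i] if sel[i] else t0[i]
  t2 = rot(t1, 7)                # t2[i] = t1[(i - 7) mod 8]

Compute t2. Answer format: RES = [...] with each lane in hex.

  t0: 85 85 72 a3 e7 b2 85 49
  t1: 85 86 72 49 b2 68 e7 49
  t2: 86 72 49 b2 68 e7 49 85

RES = [ 0x86  0x72  0x49  0xb2  0x68  0xe7  0x49  0x85 ]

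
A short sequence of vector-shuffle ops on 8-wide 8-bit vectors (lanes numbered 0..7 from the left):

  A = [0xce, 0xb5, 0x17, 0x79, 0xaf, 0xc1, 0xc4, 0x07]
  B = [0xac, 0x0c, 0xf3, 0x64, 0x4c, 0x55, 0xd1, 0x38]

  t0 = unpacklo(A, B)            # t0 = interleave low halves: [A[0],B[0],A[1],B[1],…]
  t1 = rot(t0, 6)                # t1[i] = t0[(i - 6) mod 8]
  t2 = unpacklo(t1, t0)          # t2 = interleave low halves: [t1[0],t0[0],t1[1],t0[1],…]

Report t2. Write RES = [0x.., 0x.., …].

→ t0 |ce|ac|b5|0c|17|f3|79|64|
→ t1 |b5|0c|17|f3|79|64|ce|ac|
→ t2 |b5|ce|0c|ac|17|b5|f3|0c|

RES = [0xb5, 0xce, 0x0c, 0xac, 0x17, 0xb5, 0xf3, 0x0c]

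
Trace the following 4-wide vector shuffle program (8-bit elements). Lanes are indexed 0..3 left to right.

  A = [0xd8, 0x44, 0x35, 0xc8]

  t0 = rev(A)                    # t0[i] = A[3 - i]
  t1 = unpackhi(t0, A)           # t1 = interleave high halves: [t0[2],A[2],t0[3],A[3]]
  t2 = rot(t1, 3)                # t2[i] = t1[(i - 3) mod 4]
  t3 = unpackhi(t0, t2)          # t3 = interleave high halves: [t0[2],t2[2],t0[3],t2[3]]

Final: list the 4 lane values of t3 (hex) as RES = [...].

→ t0 |c8|35|44|d8|
→ t1 |44|35|d8|c8|
→ t2 |35|d8|c8|44|
→ t3 |44|c8|d8|44|

RES = [ 0x44  0xc8  0xd8  0x44 ]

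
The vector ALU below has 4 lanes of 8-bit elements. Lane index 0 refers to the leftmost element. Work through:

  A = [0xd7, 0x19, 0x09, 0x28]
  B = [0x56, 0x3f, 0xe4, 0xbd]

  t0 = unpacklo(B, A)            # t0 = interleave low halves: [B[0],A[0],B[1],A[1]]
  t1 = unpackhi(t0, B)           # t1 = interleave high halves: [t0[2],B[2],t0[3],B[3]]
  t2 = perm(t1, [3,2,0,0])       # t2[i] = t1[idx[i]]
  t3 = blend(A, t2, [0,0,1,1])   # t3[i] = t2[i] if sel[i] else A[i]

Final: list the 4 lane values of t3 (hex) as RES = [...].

t0 = [0x56, 0xd7, 0x3f, 0x19]
t1 = [0x3f, 0xe4, 0x19, 0xbd]
t2 = [0xbd, 0x19, 0x3f, 0x3f]
t3 = [0xd7, 0x19, 0x3f, 0x3f]

RES = [ 0xd7  0x19  0x3f  0x3f ]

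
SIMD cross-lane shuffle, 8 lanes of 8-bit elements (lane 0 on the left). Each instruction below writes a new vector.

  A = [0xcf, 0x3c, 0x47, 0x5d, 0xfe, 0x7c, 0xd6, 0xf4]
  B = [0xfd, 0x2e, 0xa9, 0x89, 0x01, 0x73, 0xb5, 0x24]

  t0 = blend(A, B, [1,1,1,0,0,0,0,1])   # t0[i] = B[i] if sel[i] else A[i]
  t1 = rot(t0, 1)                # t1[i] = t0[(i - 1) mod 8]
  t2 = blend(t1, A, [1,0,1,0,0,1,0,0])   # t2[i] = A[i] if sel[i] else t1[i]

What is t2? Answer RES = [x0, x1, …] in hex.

  t0: fd 2e a9 5d fe 7c d6 24
  t1: 24 fd 2e a9 5d fe 7c d6
  t2: cf fd 47 a9 5d 7c 7c d6

RES = [ 0xcf  0xfd  0x47  0xa9  0x5d  0x7c  0x7c  0xd6 ]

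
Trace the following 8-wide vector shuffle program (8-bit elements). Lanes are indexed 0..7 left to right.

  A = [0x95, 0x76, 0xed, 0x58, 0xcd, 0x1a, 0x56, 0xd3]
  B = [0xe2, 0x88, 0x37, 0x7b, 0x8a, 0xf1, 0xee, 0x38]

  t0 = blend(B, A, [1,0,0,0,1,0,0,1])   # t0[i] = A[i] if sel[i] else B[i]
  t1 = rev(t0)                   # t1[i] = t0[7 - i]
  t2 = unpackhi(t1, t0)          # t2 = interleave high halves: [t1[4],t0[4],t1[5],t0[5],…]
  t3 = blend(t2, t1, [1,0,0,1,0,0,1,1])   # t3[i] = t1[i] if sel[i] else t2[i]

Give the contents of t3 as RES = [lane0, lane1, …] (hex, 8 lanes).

RES = [ 0xd3  0xcd  0x37  0xcd  0x88  0xee  0x88  0x95 ]

t0 = [0x95, 0x88, 0x37, 0x7b, 0xcd, 0xf1, 0xee, 0xd3]
t1 = [0xd3, 0xee, 0xf1, 0xcd, 0x7b, 0x37, 0x88, 0x95]
t2 = [0x7b, 0xcd, 0x37, 0xf1, 0x88, 0xee, 0x95, 0xd3]
t3 = [0xd3, 0xcd, 0x37, 0xcd, 0x88, 0xee, 0x88, 0x95]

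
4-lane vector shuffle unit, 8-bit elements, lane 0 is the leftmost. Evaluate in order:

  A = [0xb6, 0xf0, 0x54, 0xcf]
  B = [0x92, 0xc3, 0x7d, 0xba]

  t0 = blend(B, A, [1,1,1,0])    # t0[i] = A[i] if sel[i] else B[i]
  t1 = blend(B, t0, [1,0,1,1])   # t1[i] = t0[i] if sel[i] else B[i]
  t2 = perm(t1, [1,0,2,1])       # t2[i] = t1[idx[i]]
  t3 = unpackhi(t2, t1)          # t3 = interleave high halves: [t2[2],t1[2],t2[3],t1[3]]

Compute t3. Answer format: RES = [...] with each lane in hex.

t0 = [0xb6, 0xf0, 0x54, 0xba]
t1 = [0xb6, 0xc3, 0x54, 0xba]
t2 = [0xc3, 0xb6, 0x54, 0xc3]
t3 = [0x54, 0x54, 0xc3, 0xba]

RES = [0x54, 0x54, 0xc3, 0xba]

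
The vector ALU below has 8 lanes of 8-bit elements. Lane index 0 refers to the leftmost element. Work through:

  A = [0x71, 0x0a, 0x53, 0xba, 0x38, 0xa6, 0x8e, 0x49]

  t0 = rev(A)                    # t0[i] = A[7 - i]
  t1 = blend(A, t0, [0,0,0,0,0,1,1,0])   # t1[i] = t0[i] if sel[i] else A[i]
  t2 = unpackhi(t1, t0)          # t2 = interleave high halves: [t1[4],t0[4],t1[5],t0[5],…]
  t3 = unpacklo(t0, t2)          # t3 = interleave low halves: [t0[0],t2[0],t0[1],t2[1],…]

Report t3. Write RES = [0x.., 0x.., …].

RES = [ 0x49  0x38  0x8e  0xba  0xa6  0x53  0x38  0x53 ]

t0 = [0x49, 0x8e, 0xa6, 0x38, 0xba, 0x53, 0x0a, 0x71]
t1 = [0x71, 0x0a, 0x53, 0xba, 0x38, 0x53, 0x0a, 0x49]
t2 = [0x38, 0xba, 0x53, 0x53, 0x0a, 0x0a, 0x49, 0x71]
t3 = [0x49, 0x38, 0x8e, 0xba, 0xa6, 0x53, 0x38, 0x53]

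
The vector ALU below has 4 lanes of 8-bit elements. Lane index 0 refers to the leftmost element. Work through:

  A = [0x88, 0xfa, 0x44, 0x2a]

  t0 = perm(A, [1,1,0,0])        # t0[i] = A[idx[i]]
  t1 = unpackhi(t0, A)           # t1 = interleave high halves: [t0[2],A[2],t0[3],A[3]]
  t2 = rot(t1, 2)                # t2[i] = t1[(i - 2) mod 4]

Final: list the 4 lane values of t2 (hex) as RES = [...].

t0 = [0xfa, 0xfa, 0x88, 0x88]
t1 = [0x88, 0x44, 0x88, 0x2a]
t2 = [0x88, 0x2a, 0x88, 0x44]

RES = [ 0x88  0x2a  0x88  0x44 ]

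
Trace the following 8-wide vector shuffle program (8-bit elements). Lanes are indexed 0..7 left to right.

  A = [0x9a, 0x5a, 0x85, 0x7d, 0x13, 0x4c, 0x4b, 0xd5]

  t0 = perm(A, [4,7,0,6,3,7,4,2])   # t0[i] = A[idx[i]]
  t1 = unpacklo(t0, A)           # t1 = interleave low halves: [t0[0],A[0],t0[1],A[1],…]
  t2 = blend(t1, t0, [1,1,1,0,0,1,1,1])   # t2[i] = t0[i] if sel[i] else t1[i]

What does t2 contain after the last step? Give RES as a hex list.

RES = [0x13, 0xd5, 0x9a, 0x5a, 0x9a, 0xd5, 0x13, 0x85]

t0 = [0x13, 0xd5, 0x9a, 0x4b, 0x7d, 0xd5, 0x13, 0x85]
t1 = [0x13, 0x9a, 0xd5, 0x5a, 0x9a, 0x85, 0x4b, 0x7d]
t2 = [0x13, 0xd5, 0x9a, 0x5a, 0x9a, 0xd5, 0x13, 0x85]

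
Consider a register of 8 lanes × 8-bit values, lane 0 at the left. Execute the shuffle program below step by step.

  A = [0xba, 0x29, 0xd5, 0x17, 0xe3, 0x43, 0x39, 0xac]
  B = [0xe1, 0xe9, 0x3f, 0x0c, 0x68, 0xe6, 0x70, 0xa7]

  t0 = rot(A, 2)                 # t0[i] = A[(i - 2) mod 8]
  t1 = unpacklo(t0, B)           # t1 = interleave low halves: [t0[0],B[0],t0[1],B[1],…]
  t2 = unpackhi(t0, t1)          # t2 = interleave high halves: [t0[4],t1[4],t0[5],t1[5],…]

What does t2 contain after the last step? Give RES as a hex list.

→ t0 |39|ac|ba|29|d5|17|e3|43|
→ t1 |39|e1|ac|e9|ba|3f|29|0c|
→ t2 |d5|ba|17|3f|e3|29|43|0c|

RES = [0xd5, 0xba, 0x17, 0x3f, 0xe3, 0x29, 0x43, 0x0c]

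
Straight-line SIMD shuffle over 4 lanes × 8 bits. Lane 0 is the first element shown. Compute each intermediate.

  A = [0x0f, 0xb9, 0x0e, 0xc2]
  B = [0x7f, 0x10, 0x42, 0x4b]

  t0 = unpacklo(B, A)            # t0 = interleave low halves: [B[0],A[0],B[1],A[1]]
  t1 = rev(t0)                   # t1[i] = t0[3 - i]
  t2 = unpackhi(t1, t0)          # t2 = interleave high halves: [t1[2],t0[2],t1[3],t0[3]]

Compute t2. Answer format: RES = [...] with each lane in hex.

RES = [0x0f, 0x10, 0x7f, 0xb9]

t0 = [0x7f, 0x0f, 0x10, 0xb9]
t1 = [0xb9, 0x10, 0x0f, 0x7f]
t2 = [0x0f, 0x10, 0x7f, 0xb9]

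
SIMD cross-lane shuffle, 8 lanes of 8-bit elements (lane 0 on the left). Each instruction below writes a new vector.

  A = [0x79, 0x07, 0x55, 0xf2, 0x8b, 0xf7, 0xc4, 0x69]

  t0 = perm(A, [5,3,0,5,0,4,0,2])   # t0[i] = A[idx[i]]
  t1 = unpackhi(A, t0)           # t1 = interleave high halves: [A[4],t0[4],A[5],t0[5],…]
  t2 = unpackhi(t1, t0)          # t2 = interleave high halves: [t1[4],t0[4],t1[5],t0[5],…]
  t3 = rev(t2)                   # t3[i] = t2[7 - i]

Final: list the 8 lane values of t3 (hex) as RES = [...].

RES = [ 0x55  0x55  0x79  0x69  0x8b  0x79  0x79  0xc4 ]

t0 = [0xf7, 0xf2, 0x79, 0xf7, 0x79, 0x8b, 0x79, 0x55]
t1 = [0x8b, 0x79, 0xf7, 0x8b, 0xc4, 0x79, 0x69, 0x55]
t2 = [0xc4, 0x79, 0x79, 0x8b, 0x69, 0x79, 0x55, 0x55]
t3 = [0x55, 0x55, 0x79, 0x69, 0x8b, 0x79, 0x79, 0xc4]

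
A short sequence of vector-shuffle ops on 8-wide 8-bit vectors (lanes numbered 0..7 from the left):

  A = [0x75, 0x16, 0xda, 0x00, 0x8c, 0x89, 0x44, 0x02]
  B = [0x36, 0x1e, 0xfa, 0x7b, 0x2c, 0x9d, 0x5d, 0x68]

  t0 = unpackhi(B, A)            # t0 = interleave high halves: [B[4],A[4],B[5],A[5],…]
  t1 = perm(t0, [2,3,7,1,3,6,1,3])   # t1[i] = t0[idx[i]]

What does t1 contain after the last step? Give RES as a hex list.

→ t0 |2c|8c|9d|89|5d|44|68|02|
→ t1 |9d|89|02|8c|89|68|8c|89|

RES = [ 0x9d  0x89  0x02  0x8c  0x89  0x68  0x8c  0x89 ]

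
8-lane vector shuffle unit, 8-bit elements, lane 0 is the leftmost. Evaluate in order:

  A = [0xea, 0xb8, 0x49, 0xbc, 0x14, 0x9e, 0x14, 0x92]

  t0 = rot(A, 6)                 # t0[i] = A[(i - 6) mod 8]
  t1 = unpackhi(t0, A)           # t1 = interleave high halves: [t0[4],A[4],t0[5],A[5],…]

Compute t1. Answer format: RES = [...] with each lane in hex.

RES = [0x14, 0x14, 0x92, 0x9e, 0xea, 0x14, 0xb8, 0x92]

t0 = [0x49, 0xbc, 0x14, 0x9e, 0x14, 0x92, 0xea, 0xb8]
t1 = [0x14, 0x14, 0x92, 0x9e, 0xea, 0x14, 0xb8, 0x92]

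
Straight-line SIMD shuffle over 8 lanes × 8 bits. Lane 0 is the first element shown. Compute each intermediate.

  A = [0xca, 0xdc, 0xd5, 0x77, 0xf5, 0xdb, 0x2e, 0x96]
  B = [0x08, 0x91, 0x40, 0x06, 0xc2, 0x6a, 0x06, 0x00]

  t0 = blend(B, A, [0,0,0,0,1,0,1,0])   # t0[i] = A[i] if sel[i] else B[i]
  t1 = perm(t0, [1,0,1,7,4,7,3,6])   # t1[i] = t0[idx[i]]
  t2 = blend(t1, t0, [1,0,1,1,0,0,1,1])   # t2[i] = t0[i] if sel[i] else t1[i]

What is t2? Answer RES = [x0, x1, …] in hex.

RES = [ 0x08  0x08  0x40  0x06  0xf5  0x00  0x2e  0x00 ]

→ t0 |08|91|40|06|f5|6a|2e|00|
→ t1 |91|08|91|00|f5|00|06|2e|
→ t2 |08|08|40|06|f5|00|2e|00|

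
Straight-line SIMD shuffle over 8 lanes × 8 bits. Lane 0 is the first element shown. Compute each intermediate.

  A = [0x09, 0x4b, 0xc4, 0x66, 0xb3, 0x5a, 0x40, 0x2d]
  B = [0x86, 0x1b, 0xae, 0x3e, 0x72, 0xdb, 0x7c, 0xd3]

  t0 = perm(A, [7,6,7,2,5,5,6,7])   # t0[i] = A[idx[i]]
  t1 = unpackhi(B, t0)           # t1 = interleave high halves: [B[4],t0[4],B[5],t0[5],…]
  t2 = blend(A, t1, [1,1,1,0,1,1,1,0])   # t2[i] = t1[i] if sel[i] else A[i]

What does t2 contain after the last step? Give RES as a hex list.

t0 = [0x2d, 0x40, 0x2d, 0xc4, 0x5a, 0x5a, 0x40, 0x2d]
t1 = [0x72, 0x5a, 0xdb, 0x5a, 0x7c, 0x40, 0xd3, 0x2d]
t2 = [0x72, 0x5a, 0xdb, 0x66, 0x7c, 0x40, 0xd3, 0x2d]

RES = [0x72, 0x5a, 0xdb, 0x66, 0x7c, 0x40, 0xd3, 0x2d]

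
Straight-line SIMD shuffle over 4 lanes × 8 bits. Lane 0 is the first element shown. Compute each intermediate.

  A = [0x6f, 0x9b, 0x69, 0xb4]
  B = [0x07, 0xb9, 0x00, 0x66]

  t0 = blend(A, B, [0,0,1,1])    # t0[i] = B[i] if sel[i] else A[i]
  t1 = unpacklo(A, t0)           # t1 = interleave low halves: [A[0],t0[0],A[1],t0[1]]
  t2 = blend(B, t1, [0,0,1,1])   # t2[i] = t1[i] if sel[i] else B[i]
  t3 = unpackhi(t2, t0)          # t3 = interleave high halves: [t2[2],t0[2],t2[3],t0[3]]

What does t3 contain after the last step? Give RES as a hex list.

t0 = [0x6f, 0x9b, 0x00, 0x66]
t1 = [0x6f, 0x6f, 0x9b, 0x9b]
t2 = [0x07, 0xb9, 0x9b, 0x9b]
t3 = [0x9b, 0x00, 0x9b, 0x66]

RES = [ 0x9b  0x00  0x9b  0x66 ]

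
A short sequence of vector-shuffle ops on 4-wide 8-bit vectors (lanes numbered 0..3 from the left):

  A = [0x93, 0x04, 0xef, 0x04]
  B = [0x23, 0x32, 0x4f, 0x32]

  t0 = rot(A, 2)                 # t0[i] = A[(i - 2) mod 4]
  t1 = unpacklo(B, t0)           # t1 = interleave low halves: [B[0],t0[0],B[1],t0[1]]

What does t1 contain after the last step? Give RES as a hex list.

→ t0 |ef|04|93|04|
→ t1 |23|ef|32|04|

RES = [ 0x23  0xef  0x32  0x04 ]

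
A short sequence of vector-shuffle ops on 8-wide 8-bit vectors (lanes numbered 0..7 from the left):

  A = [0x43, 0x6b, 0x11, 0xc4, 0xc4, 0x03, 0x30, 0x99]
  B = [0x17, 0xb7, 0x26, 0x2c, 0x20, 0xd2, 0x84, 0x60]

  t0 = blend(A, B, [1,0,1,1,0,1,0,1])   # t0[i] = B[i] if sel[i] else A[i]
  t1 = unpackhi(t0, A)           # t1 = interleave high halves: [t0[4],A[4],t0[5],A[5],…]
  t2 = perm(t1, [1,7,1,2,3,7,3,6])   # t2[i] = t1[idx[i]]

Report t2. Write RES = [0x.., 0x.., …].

t0 = [0x17, 0x6b, 0x26, 0x2c, 0xc4, 0xd2, 0x30, 0x60]
t1 = [0xc4, 0xc4, 0xd2, 0x03, 0x30, 0x30, 0x60, 0x99]
t2 = [0xc4, 0x99, 0xc4, 0xd2, 0x03, 0x99, 0x03, 0x60]

RES = [ 0xc4  0x99  0xc4  0xd2  0x03  0x99  0x03  0x60 ]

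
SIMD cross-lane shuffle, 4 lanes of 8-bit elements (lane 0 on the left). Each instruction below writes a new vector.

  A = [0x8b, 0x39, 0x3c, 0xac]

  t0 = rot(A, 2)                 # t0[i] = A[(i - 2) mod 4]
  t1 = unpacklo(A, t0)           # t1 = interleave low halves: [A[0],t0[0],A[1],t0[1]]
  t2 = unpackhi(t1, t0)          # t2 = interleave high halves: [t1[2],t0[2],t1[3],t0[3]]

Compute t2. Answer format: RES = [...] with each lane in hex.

RES = [ 0x39  0x8b  0xac  0x39 ]

  t0: 3c ac 8b 39
  t1: 8b 3c 39 ac
  t2: 39 8b ac 39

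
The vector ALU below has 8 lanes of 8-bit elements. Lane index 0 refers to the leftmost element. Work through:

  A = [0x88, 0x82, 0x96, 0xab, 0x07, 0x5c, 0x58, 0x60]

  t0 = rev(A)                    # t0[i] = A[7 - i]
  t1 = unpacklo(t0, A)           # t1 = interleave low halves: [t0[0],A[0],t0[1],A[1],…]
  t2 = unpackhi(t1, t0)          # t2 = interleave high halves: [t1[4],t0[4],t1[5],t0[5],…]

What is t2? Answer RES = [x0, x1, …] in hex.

→ t0 |60|58|5c|07|ab|96|82|88|
→ t1 |60|88|58|82|5c|96|07|ab|
→ t2 |5c|ab|96|96|07|82|ab|88|

RES = [ 0x5c  0xab  0x96  0x96  0x07  0x82  0xab  0x88 ]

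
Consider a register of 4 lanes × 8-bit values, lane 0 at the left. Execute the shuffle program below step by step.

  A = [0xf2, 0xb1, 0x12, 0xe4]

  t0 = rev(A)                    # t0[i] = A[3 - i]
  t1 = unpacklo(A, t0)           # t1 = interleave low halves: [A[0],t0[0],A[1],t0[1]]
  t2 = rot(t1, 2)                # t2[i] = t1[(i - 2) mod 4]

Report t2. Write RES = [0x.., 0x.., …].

RES = [ 0xb1  0x12  0xf2  0xe4 ]

→ t0 |e4|12|b1|f2|
→ t1 |f2|e4|b1|12|
→ t2 |b1|12|f2|e4|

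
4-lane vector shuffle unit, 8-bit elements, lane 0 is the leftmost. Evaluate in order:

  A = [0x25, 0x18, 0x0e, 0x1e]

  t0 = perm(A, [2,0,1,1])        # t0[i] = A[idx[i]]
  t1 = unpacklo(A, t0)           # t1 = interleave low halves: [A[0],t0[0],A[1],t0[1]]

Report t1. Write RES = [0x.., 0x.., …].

RES = [ 0x25  0x0e  0x18  0x25 ]

t0 = [0x0e, 0x25, 0x18, 0x18]
t1 = [0x25, 0x0e, 0x18, 0x25]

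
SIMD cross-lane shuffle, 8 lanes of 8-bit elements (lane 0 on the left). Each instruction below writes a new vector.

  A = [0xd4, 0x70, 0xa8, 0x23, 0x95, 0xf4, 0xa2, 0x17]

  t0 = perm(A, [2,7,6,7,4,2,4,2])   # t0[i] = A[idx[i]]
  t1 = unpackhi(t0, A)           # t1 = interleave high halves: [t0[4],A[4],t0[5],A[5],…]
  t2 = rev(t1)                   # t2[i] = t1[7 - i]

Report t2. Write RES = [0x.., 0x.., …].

t0 = [0xa8, 0x17, 0xa2, 0x17, 0x95, 0xa8, 0x95, 0xa8]
t1 = [0x95, 0x95, 0xa8, 0xf4, 0x95, 0xa2, 0xa8, 0x17]
t2 = [0x17, 0xa8, 0xa2, 0x95, 0xf4, 0xa8, 0x95, 0x95]

RES = [ 0x17  0xa8  0xa2  0x95  0xf4  0xa8  0x95  0x95 ]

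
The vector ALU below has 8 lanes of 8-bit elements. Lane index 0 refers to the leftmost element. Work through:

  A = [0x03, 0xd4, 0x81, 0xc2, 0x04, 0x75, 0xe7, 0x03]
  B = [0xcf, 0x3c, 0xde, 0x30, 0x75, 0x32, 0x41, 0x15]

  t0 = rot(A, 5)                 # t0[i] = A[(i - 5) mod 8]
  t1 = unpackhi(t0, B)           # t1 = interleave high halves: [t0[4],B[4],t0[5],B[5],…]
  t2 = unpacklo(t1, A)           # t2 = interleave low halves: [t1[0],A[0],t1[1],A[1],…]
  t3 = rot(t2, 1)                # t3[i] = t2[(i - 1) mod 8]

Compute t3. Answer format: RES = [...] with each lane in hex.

RES = [ 0xc2  0x03  0x03  0x75  0xd4  0x03  0x81  0x32 ]

  t0: c2 04 75 e7 03 03 d4 81
  t1: 03 75 03 32 d4 41 81 15
  t2: 03 03 75 d4 03 81 32 c2
  t3: c2 03 03 75 d4 03 81 32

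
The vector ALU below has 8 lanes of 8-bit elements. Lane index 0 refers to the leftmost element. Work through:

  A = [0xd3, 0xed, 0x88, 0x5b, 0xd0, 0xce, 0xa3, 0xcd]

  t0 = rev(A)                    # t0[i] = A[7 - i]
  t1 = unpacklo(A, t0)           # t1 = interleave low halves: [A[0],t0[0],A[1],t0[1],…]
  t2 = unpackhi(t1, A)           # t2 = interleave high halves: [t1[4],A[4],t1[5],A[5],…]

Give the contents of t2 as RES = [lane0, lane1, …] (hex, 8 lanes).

t0 = [0xcd, 0xa3, 0xce, 0xd0, 0x5b, 0x88, 0xed, 0xd3]
t1 = [0xd3, 0xcd, 0xed, 0xa3, 0x88, 0xce, 0x5b, 0xd0]
t2 = [0x88, 0xd0, 0xce, 0xce, 0x5b, 0xa3, 0xd0, 0xcd]

RES = [0x88, 0xd0, 0xce, 0xce, 0x5b, 0xa3, 0xd0, 0xcd]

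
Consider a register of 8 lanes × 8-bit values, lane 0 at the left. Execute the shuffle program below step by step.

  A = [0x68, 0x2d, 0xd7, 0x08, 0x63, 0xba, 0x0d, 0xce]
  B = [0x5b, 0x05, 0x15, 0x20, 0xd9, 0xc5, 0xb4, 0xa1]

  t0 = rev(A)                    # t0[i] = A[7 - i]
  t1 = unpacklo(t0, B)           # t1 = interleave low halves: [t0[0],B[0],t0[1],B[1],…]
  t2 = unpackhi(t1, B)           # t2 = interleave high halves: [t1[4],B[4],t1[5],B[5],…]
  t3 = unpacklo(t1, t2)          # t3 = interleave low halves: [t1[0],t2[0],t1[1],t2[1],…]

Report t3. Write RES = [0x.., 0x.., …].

  t0: ce 0d ba 63 08 d7 2d 68
  t1: ce 5b 0d 05 ba 15 63 20
  t2: ba d9 15 c5 63 b4 20 a1
  t3: ce ba 5b d9 0d 15 05 c5

RES = [ 0xce  0xba  0x5b  0xd9  0x0d  0x15  0x05  0xc5 ]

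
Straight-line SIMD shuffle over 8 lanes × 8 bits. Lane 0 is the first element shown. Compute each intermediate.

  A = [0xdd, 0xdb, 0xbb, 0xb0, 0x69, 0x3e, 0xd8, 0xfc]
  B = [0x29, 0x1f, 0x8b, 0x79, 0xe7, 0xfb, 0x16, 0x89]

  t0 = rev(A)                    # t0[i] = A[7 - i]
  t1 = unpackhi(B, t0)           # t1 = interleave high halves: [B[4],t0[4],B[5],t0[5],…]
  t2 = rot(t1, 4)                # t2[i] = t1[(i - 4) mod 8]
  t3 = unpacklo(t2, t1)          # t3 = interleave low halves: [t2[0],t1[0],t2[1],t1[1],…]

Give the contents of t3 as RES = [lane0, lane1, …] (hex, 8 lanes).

RES = [0x16, 0xe7, 0xdb, 0xb0, 0x89, 0xfb, 0xdd, 0xbb]

  t0: fc d8 3e 69 b0 bb db dd
  t1: e7 b0 fb bb 16 db 89 dd
  t2: 16 db 89 dd e7 b0 fb bb
  t3: 16 e7 db b0 89 fb dd bb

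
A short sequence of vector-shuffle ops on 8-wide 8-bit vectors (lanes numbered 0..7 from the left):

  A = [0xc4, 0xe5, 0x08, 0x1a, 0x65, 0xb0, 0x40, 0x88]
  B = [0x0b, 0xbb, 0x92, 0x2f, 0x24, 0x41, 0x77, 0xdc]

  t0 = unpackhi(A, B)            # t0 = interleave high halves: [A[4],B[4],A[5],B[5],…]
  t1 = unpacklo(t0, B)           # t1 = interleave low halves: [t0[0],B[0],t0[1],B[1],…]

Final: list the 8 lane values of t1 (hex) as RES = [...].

  t0: 65 24 b0 41 40 77 88 dc
  t1: 65 0b 24 bb b0 92 41 2f

RES = [ 0x65  0x0b  0x24  0xbb  0xb0  0x92  0x41  0x2f ]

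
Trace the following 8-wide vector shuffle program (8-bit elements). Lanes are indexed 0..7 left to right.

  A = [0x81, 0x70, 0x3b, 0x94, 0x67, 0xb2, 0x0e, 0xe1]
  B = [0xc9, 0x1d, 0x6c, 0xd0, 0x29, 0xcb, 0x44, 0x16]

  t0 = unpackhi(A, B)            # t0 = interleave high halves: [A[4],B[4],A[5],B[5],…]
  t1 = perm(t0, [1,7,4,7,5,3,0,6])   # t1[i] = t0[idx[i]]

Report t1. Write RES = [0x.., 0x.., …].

→ t0 |67|29|b2|cb|0e|44|e1|16|
→ t1 |29|16|0e|16|44|cb|67|e1|

RES = [0x29, 0x16, 0x0e, 0x16, 0x44, 0xcb, 0x67, 0xe1]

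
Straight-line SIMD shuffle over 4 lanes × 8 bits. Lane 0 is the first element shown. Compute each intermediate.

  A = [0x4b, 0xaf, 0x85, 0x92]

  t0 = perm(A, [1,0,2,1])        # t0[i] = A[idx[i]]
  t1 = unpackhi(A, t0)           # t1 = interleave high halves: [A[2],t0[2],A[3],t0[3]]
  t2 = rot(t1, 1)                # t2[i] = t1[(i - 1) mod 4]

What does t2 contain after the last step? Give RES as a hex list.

RES = [0xaf, 0x85, 0x85, 0x92]

t0 = [0xaf, 0x4b, 0x85, 0xaf]
t1 = [0x85, 0x85, 0x92, 0xaf]
t2 = [0xaf, 0x85, 0x85, 0x92]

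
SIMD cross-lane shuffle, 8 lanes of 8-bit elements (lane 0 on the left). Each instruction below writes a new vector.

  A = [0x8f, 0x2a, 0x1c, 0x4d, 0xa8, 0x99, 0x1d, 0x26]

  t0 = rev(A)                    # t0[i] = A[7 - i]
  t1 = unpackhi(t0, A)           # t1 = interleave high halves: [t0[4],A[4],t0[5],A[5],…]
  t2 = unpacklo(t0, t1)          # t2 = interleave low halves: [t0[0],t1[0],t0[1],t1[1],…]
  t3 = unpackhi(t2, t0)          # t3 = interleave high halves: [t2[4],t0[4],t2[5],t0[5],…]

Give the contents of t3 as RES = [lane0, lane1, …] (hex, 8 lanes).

→ t0 |26|1d|99|a8|4d|1c|2a|8f|
→ t1 |4d|a8|1c|99|2a|1d|8f|26|
→ t2 |26|4d|1d|a8|99|1c|a8|99|
→ t3 |99|4d|1c|1c|a8|2a|99|8f|

RES = [ 0x99  0x4d  0x1c  0x1c  0xa8  0x2a  0x99  0x8f ]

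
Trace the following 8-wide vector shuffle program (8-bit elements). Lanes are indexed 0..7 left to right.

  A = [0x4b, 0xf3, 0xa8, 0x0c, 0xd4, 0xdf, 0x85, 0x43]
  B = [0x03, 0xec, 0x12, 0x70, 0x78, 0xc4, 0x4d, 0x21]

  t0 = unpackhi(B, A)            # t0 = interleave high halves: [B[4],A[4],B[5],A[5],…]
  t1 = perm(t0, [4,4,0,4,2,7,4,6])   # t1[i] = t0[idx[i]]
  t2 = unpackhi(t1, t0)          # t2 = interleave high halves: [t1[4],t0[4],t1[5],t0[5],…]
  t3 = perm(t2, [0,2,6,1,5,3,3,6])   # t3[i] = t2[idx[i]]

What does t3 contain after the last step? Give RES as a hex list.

t0 = [0x78, 0xd4, 0xc4, 0xdf, 0x4d, 0x85, 0x21, 0x43]
t1 = [0x4d, 0x4d, 0x78, 0x4d, 0xc4, 0x43, 0x4d, 0x21]
t2 = [0xc4, 0x4d, 0x43, 0x85, 0x4d, 0x21, 0x21, 0x43]
t3 = [0xc4, 0x43, 0x21, 0x4d, 0x21, 0x85, 0x85, 0x21]

RES = [0xc4, 0x43, 0x21, 0x4d, 0x21, 0x85, 0x85, 0x21]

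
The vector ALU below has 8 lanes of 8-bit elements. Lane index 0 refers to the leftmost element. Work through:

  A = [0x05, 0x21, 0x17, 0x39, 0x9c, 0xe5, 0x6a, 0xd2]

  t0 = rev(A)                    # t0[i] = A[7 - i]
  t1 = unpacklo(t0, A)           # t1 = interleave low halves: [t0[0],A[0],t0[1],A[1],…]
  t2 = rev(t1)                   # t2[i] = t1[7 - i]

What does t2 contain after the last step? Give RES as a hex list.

RES = [0x39, 0x9c, 0x17, 0xe5, 0x21, 0x6a, 0x05, 0xd2]

  t0: d2 6a e5 9c 39 17 21 05
  t1: d2 05 6a 21 e5 17 9c 39
  t2: 39 9c 17 e5 21 6a 05 d2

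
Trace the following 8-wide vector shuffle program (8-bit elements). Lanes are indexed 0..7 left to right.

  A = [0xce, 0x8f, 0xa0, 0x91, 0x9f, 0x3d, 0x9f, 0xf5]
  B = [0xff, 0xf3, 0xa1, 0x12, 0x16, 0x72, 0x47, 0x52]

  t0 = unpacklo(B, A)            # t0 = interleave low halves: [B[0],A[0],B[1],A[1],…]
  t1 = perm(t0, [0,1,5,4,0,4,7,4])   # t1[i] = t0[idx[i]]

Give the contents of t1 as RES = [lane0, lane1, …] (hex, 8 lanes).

RES = [0xff, 0xce, 0xa0, 0xa1, 0xff, 0xa1, 0x91, 0xa1]

t0 = [0xff, 0xce, 0xf3, 0x8f, 0xa1, 0xa0, 0x12, 0x91]
t1 = [0xff, 0xce, 0xa0, 0xa1, 0xff, 0xa1, 0x91, 0xa1]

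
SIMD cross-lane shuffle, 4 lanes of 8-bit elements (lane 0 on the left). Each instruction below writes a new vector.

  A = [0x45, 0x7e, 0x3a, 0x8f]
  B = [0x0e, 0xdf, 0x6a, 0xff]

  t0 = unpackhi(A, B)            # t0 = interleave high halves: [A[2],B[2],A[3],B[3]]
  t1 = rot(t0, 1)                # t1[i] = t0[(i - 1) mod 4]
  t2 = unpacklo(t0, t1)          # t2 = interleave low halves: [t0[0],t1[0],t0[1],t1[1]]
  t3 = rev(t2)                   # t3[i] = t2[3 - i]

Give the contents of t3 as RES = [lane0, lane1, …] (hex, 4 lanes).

RES = [ 0x3a  0x6a  0xff  0x3a ]

→ t0 |3a|6a|8f|ff|
→ t1 |ff|3a|6a|8f|
→ t2 |3a|ff|6a|3a|
→ t3 |3a|6a|ff|3a|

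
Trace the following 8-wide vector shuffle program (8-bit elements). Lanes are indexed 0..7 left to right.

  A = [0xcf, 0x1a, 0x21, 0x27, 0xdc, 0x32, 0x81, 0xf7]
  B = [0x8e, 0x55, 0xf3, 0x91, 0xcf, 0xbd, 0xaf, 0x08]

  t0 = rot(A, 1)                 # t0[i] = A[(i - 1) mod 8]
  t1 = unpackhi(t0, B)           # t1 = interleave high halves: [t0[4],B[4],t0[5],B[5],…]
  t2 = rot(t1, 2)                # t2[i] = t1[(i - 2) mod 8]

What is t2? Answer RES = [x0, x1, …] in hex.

→ t0 |f7|cf|1a|21|27|dc|32|81|
→ t1 |27|cf|dc|bd|32|af|81|08|
→ t2 |81|08|27|cf|dc|bd|32|af|

RES = [ 0x81  0x08  0x27  0xcf  0xdc  0xbd  0x32  0xaf ]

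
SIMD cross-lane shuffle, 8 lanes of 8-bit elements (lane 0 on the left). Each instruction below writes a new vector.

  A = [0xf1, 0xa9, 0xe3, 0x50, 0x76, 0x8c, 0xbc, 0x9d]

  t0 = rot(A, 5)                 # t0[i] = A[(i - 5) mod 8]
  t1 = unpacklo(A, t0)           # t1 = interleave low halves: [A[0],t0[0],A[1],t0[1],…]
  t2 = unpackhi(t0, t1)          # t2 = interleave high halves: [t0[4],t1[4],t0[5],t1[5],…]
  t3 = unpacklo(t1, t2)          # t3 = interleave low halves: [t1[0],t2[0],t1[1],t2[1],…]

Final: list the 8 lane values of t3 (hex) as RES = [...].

  t0: 50 76 8c bc 9d f1 a9 e3
  t1: f1 50 a9 76 e3 8c 50 bc
  t2: 9d e3 f1 8c a9 50 e3 bc
  t3: f1 9d 50 e3 a9 f1 76 8c

RES = [0xf1, 0x9d, 0x50, 0xe3, 0xa9, 0xf1, 0x76, 0x8c]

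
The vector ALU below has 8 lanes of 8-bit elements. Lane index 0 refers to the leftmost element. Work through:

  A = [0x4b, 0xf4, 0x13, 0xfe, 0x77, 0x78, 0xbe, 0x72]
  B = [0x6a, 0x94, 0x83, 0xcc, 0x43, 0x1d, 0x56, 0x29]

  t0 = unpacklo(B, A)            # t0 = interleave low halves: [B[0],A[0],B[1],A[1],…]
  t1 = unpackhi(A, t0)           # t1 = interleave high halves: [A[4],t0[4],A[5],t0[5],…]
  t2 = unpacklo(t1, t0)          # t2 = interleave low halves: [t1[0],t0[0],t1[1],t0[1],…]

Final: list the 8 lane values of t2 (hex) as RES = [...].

RES = [0x77, 0x6a, 0x83, 0x4b, 0x78, 0x94, 0x13, 0xf4]

→ t0 |6a|4b|94|f4|83|13|cc|fe|
→ t1 |77|83|78|13|be|cc|72|fe|
→ t2 |77|6a|83|4b|78|94|13|f4|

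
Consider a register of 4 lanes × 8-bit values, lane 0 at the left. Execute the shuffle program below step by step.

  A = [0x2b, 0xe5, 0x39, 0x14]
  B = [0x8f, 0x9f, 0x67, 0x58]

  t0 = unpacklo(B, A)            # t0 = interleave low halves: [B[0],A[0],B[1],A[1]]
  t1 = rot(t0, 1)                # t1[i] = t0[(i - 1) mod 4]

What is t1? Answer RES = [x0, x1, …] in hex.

→ t0 |8f|2b|9f|e5|
→ t1 |e5|8f|2b|9f|

RES = [ 0xe5  0x8f  0x2b  0x9f ]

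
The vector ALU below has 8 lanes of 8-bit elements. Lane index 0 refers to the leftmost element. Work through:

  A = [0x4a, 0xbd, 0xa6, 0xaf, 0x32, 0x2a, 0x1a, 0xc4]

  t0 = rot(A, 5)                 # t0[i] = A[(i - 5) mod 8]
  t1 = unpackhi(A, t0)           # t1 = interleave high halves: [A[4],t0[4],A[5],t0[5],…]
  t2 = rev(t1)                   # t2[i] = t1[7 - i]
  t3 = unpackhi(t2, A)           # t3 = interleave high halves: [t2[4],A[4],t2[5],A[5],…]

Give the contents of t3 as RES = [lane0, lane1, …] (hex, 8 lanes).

RES = [ 0x4a  0x32  0x2a  0x2a  0xc4  0x1a  0x32  0xc4 ]

→ t0 |af|32|2a|1a|c4|4a|bd|a6|
→ t1 |32|c4|2a|4a|1a|bd|c4|a6|
→ t2 |a6|c4|bd|1a|4a|2a|c4|32|
→ t3 |4a|32|2a|2a|c4|1a|32|c4|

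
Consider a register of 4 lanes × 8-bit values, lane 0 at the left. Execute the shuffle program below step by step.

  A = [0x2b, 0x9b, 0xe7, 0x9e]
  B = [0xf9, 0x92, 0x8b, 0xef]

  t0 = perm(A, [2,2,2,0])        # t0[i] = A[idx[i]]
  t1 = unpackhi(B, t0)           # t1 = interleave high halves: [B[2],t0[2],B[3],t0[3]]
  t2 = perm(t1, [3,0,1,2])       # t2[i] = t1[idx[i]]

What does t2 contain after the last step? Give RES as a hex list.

RES = [ 0x2b  0x8b  0xe7  0xef ]

t0 = [0xe7, 0xe7, 0xe7, 0x2b]
t1 = [0x8b, 0xe7, 0xef, 0x2b]
t2 = [0x2b, 0x8b, 0xe7, 0xef]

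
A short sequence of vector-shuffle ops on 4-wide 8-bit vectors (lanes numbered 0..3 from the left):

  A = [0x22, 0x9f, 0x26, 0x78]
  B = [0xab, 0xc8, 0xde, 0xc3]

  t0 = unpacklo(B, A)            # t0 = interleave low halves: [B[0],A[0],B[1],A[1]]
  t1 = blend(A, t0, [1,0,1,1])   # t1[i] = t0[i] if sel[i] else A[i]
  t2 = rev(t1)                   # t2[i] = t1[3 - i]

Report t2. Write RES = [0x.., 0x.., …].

→ t0 |ab|22|c8|9f|
→ t1 |ab|9f|c8|9f|
→ t2 |9f|c8|9f|ab|

RES = [ 0x9f  0xc8  0x9f  0xab ]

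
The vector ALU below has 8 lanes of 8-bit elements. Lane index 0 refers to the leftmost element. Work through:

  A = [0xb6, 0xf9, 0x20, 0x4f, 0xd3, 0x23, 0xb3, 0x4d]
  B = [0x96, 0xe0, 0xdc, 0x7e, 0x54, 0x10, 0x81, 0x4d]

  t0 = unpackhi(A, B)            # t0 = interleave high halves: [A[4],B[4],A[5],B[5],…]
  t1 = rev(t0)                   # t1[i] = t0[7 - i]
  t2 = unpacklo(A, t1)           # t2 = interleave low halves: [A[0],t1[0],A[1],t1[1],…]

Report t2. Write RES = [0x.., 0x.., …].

t0 = [0xd3, 0x54, 0x23, 0x10, 0xb3, 0x81, 0x4d, 0x4d]
t1 = [0x4d, 0x4d, 0x81, 0xb3, 0x10, 0x23, 0x54, 0xd3]
t2 = [0xb6, 0x4d, 0xf9, 0x4d, 0x20, 0x81, 0x4f, 0xb3]

RES = [0xb6, 0x4d, 0xf9, 0x4d, 0x20, 0x81, 0x4f, 0xb3]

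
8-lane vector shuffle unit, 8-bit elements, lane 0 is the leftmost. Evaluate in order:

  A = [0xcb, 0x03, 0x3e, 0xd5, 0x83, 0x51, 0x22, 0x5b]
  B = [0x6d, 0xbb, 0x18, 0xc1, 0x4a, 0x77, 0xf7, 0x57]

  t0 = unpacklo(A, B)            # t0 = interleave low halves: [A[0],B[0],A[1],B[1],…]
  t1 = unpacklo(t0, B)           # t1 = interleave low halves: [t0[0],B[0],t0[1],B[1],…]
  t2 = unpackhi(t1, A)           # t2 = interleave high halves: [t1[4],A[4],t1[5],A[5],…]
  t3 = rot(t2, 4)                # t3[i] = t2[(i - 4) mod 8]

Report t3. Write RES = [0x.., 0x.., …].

→ t0 |cb|6d|03|bb|3e|18|d5|c1|
→ t1 |cb|6d|6d|bb|03|18|bb|c1|
→ t2 |03|83|18|51|bb|22|c1|5b|
→ t3 |bb|22|c1|5b|03|83|18|51|

RES = [ 0xbb  0x22  0xc1  0x5b  0x03  0x83  0x18  0x51 ]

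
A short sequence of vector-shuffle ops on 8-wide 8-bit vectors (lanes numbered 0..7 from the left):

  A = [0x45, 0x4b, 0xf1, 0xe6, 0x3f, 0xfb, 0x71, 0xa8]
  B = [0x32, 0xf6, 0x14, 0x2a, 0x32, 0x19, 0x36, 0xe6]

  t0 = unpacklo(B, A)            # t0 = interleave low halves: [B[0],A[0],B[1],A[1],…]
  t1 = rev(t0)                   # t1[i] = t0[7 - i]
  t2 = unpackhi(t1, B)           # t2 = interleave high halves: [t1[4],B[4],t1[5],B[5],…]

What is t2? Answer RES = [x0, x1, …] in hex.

t0 = [0x32, 0x45, 0xf6, 0x4b, 0x14, 0xf1, 0x2a, 0xe6]
t1 = [0xe6, 0x2a, 0xf1, 0x14, 0x4b, 0xf6, 0x45, 0x32]
t2 = [0x4b, 0x32, 0xf6, 0x19, 0x45, 0x36, 0x32, 0xe6]

RES = [ 0x4b  0x32  0xf6  0x19  0x45  0x36  0x32  0xe6 ]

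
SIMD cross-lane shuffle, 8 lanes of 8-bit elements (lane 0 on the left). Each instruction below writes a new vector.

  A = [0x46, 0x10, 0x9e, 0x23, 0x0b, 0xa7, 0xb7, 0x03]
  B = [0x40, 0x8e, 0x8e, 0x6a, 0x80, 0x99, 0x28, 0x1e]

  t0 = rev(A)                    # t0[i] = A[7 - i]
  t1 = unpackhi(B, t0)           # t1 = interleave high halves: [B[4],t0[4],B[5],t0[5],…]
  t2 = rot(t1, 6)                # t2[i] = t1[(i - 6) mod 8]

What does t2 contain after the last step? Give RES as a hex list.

RES = [0x99, 0x9e, 0x28, 0x10, 0x1e, 0x46, 0x80, 0x23]

t0 = [0x03, 0xb7, 0xa7, 0x0b, 0x23, 0x9e, 0x10, 0x46]
t1 = [0x80, 0x23, 0x99, 0x9e, 0x28, 0x10, 0x1e, 0x46]
t2 = [0x99, 0x9e, 0x28, 0x10, 0x1e, 0x46, 0x80, 0x23]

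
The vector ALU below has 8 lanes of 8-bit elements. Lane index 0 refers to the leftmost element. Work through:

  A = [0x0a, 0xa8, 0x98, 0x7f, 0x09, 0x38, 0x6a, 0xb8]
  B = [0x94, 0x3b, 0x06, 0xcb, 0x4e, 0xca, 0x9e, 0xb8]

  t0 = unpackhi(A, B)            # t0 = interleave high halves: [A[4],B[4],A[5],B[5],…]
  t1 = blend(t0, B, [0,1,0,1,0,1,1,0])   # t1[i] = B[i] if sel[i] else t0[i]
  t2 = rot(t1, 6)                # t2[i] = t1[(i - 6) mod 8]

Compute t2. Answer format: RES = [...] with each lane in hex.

RES = [0x38, 0xcb, 0x6a, 0xca, 0x9e, 0xb8, 0x09, 0x3b]

→ t0 |09|4e|38|ca|6a|9e|b8|b8|
→ t1 |09|3b|38|cb|6a|ca|9e|b8|
→ t2 |38|cb|6a|ca|9e|b8|09|3b|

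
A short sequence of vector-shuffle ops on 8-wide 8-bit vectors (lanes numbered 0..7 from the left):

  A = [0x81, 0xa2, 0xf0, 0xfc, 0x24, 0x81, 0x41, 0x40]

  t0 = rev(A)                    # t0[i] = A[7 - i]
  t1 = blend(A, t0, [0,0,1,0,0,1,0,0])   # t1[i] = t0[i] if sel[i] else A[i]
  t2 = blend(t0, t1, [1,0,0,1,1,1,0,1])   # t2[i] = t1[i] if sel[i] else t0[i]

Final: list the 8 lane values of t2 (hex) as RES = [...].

t0 = [0x40, 0x41, 0x81, 0x24, 0xfc, 0xf0, 0xa2, 0x81]
t1 = [0x81, 0xa2, 0x81, 0xfc, 0x24, 0xf0, 0x41, 0x40]
t2 = [0x81, 0x41, 0x81, 0xfc, 0x24, 0xf0, 0xa2, 0x40]

RES = [0x81, 0x41, 0x81, 0xfc, 0x24, 0xf0, 0xa2, 0x40]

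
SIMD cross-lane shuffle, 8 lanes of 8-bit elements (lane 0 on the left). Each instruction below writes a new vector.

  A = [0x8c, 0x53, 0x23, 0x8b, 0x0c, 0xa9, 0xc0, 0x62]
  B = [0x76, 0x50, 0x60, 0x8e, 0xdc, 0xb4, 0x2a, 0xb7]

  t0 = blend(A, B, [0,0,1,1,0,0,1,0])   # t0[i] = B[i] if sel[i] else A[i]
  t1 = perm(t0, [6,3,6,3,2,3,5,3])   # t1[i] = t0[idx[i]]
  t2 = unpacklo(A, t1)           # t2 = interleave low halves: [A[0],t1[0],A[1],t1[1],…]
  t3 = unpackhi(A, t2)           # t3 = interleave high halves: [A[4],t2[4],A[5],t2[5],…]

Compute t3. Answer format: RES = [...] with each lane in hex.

RES = [0x0c, 0x23, 0xa9, 0x2a, 0xc0, 0x8b, 0x62, 0x8e]

→ t0 |8c|53|60|8e|0c|a9|2a|62|
→ t1 |2a|8e|2a|8e|60|8e|a9|8e|
→ t2 |8c|2a|53|8e|23|2a|8b|8e|
→ t3 |0c|23|a9|2a|c0|8b|62|8e|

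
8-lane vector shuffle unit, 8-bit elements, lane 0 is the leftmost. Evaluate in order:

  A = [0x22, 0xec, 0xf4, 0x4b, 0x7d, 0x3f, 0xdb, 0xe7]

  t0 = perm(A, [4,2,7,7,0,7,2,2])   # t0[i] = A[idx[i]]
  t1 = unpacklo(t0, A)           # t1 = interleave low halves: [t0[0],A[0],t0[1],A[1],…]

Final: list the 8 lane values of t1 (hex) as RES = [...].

RES = [0x7d, 0x22, 0xf4, 0xec, 0xe7, 0xf4, 0xe7, 0x4b]

t0 = [0x7d, 0xf4, 0xe7, 0xe7, 0x22, 0xe7, 0xf4, 0xf4]
t1 = [0x7d, 0x22, 0xf4, 0xec, 0xe7, 0xf4, 0xe7, 0x4b]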